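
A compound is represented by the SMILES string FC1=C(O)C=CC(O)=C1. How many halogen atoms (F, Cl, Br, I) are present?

1

Halogen atoms appear at heavy-atom position 1 (1×F).
Other groups present: 2 hydroxyl.
Halogen count: 1.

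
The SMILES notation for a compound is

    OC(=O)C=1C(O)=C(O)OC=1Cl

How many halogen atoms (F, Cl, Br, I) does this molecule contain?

Halogen atoms appear at heavy-atom position 11 (1×Cl).
Other groups present: 1 carboxylic acid, 2 hydroxyl.
Halogen count: 1.

1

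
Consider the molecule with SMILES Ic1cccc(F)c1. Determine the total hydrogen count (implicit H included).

4

Walk through each heavy atom and fill implicit hydrogens from standard valence (C 4, N 3, O 2, S 2, halogen 1); for lowercase aromatic atoms, an aromatic c carries 1 H when it has two neighbours and 0 H with three, and aromatic n carries 0 H:
  atom 1: I (halogen, monovalent) → 0 H
  atom 2: aromatic c, 3 neighbours → 0 H
  atom 3: aromatic c, 2 neighbours → 1 H
  atom 4: aromatic c, 2 neighbours → 1 H
  atom 5: aromatic c, 2 neighbours → 1 H
  atom 6: aromatic c, 3 neighbours → 0 H
  atom 7: F (halogen, monovalent) → 0 H
  atom 8: aromatic c, 2 neighbours → 1 H
Total hydrogens: 4.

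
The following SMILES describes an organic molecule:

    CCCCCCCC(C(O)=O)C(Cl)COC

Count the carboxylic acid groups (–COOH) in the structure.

1

The carboxylic acid motif appears at heavy-atom position 9 in the SMILES.
Other groups present: 1 ether.
Carboxylic acid count: 1.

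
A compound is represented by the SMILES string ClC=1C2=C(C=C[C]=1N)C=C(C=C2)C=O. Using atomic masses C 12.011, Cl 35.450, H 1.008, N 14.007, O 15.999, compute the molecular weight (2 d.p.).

First, the molecular formula is C11H8ClNO (counting implicit H from valence).
  C: 11 × 12.011 = 132.121
  Cl: 1 × 35.450 = 35.450
  H: 8 × 1.008 = 8.064
  N: 1 × 14.007 = 14.007
  O: 1 × 15.999 = 15.999
Sum: 11×12.011 + 1×35.450 + 8×1.008 + 1×14.007 + 1×15.999 = 205.641 → 205.64 g/mol.

205.64 g/mol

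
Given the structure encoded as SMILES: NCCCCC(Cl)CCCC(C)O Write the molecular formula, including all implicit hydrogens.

C10H22ClNO

Walk through each heavy atom and fill implicit hydrogens from standard valence (C 4, N 3, O 2, S 2, halogen 1):
  atom 1: N, bond orders sum to 1 (valence 3) → 2 H
  atom 2: C, bond orders sum to 2 (valence 4) → 2 H
  atom 3: C, bond orders sum to 2 (valence 4) → 2 H
  atom 4: C, bond orders sum to 2 (valence 4) → 2 H
  atom 5: C, bond orders sum to 2 (valence 4) → 2 H
  atom 6: C, bond orders sum to 3 (valence 4) → 1 H
  atom 7: Cl (halogen, monovalent) → 0 H
  atom 8: C, bond orders sum to 2 (valence 4) → 2 H
  atom 9: C, bond orders sum to 2 (valence 4) → 2 H
  atom 10: C, bond orders sum to 2 (valence 4) → 2 H
  atom 11: C, bond orders sum to 3 (valence 4) → 1 H
  atom 12: C, bond orders sum to 1 (valence 4) → 3 H
  atom 13: O, bond orders sum to 1 (valence 2) → 1 H
Totals → C:10, H:22, Cl:1, N:1, O:1.
In Hill order: C10H22ClNO.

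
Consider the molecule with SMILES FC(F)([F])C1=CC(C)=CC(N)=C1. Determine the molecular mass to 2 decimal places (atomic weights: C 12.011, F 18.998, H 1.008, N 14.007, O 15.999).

First, the molecular formula is C8H8F3N (counting implicit H from valence).
  C: 8 × 12.011 = 96.088
  F: 3 × 18.998 = 56.994
  H: 8 × 1.008 = 8.064
  N: 1 × 14.007 = 14.007
Sum: 8×12.011 + 3×18.998 + 8×1.008 + 1×14.007 = 175.153 → 175.15 g/mol.

175.15 g/mol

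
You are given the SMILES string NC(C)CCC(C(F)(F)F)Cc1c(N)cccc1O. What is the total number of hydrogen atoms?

19

Walk through each heavy atom and fill implicit hydrogens from standard valence (C 4, N 3, O 2, S 2, halogen 1); for lowercase aromatic atoms, an aromatic c carries 1 H when it has two neighbours and 0 H with three, and aromatic n carries 0 H:
  atom 1: N, bond orders sum to 1 (valence 3) → 2 H
  atom 2: C, bond orders sum to 3 (valence 4) → 1 H
  atom 3: C, bond orders sum to 1 (valence 4) → 3 H
  atom 4: C, bond orders sum to 2 (valence 4) → 2 H
  atom 5: C, bond orders sum to 2 (valence 4) → 2 H
  atom 6: C, bond orders sum to 3 (valence 4) → 1 H
  atom 7: C, bond orders sum to 4 (valence 4) → 0 H
  atom 8: F (halogen, monovalent) → 0 H
  atom 9: F (halogen, monovalent) → 0 H
  atom 10: F (halogen, monovalent) → 0 H
  atom 11: C, bond orders sum to 2 (valence 4) → 2 H
  atom 12: aromatic c, 3 neighbours → 0 H
  atom 13: aromatic c, 3 neighbours → 0 H
  atom 14: N, bond orders sum to 1 (valence 3) → 2 H
  atom 15: aromatic c, 2 neighbours → 1 H
  atom 16: aromatic c, 2 neighbours → 1 H
  atom 17: aromatic c, 2 neighbours → 1 H
  atom 18: aromatic c, 3 neighbours → 0 H
  atom 19: O, bond orders sum to 1 (valence 2) → 1 H
Total hydrogens: 19.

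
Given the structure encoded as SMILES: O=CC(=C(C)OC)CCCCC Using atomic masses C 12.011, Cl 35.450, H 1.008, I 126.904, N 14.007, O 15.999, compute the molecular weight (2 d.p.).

170.25 g/mol

First, the molecular formula is C10H18O2 (counting implicit H from valence).
  C: 10 × 12.011 = 120.110
  H: 18 × 1.008 = 18.144
  O: 2 × 15.999 = 31.998
Sum: 10×12.011 + 18×1.008 + 2×15.999 = 170.252 → 170.25 g/mol.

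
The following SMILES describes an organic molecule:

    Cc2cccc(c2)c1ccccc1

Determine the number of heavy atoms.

Every atom symbol written in the SMILES (organic subset) is one heavy atom; implicit H are not written.
Heavy atoms by element → C:13.
Total: 13.

13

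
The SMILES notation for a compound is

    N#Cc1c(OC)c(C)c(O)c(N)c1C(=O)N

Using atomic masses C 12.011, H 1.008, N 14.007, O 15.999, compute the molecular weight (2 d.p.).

First, the molecular formula is C10H11N3O3 (counting implicit H from valence).
  C: 10 × 12.011 = 120.110
  H: 11 × 1.008 = 11.088
  N: 3 × 14.007 = 42.021
  O: 3 × 15.999 = 47.997
Sum: 10×12.011 + 11×1.008 + 3×14.007 + 3×15.999 = 221.216 → 221.22 g/mol.

221.22 g/mol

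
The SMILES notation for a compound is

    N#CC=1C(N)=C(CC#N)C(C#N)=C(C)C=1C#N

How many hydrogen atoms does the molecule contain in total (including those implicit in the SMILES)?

7

Walk through each heavy atom and fill implicit hydrogens from standard valence (C 4, N 3, O 2, S 2, halogen 1):
  atom 1: N, bond orders sum to 3 (valence 3) → 0 H
  atom 2: C, bond orders sum to 4 (valence 4) → 0 H
  atom 3: C, bond orders sum to 4 (valence 4) → 0 H
  atom 4: C, bond orders sum to 4 (valence 4) → 0 H
  atom 5: N, bond orders sum to 1 (valence 3) → 2 H
  atom 6: C, bond orders sum to 4 (valence 4) → 0 H
  atom 7: C, bond orders sum to 2 (valence 4) → 2 H
  atom 8: C, bond orders sum to 4 (valence 4) → 0 H
  atom 9: N, bond orders sum to 3 (valence 3) → 0 H
  atom 10: C, bond orders sum to 4 (valence 4) → 0 H
  atom 11: C, bond orders sum to 4 (valence 4) → 0 H
  atom 12: N, bond orders sum to 3 (valence 3) → 0 H
  atom 13: C, bond orders sum to 4 (valence 4) → 0 H
  atom 14: C, bond orders sum to 1 (valence 4) → 3 H
  atom 15: C, bond orders sum to 4 (valence 4) → 0 H
  atom 16: C, bond orders sum to 4 (valence 4) → 0 H
  atom 17: N, bond orders sum to 3 (valence 3) → 0 H
Total hydrogens: 7.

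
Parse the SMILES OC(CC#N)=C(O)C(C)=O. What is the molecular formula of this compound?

C6H7NO3

Walk through each heavy atom and fill implicit hydrogens from standard valence (C 4, N 3, O 2, S 2, halogen 1):
  atom 1: O, bond orders sum to 1 (valence 2) → 1 H
  atom 2: C, bond orders sum to 4 (valence 4) → 0 H
  atom 3: C, bond orders sum to 2 (valence 4) → 2 H
  atom 4: C, bond orders sum to 4 (valence 4) → 0 H
  atom 5: N, bond orders sum to 3 (valence 3) → 0 H
  atom 6: C, bond orders sum to 4 (valence 4) → 0 H
  atom 7: O, bond orders sum to 1 (valence 2) → 1 H
  atom 8: C, bond orders sum to 4 (valence 4) → 0 H
  atom 9: C, bond orders sum to 1 (valence 4) → 3 H
  atom 10: O, bond orders sum to 2 (valence 2) → 0 H
Totals → C:6, H:7, N:1, O:3.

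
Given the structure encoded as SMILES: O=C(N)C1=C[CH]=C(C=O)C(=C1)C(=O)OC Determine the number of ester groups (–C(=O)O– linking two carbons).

1

The ester motif appears at heavy-atom position 12 in the SMILES.
Other groups present: 1 aldehyde, 1 amide.
Ester count: 1.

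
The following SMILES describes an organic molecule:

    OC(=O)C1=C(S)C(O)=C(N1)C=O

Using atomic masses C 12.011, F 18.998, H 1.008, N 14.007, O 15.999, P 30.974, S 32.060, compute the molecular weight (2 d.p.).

First, the molecular formula is C6H5NO4S (counting implicit H from valence).
  C: 6 × 12.011 = 72.066
  H: 5 × 1.008 = 5.040
  N: 1 × 14.007 = 14.007
  O: 4 × 15.999 = 63.996
  S: 1 × 32.060 = 32.060
Sum: 6×12.011 + 5×1.008 + 1×14.007 + 4×15.999 + 1×32.060 = 187.169 → 187.17 g/mol.

187.17 g/mol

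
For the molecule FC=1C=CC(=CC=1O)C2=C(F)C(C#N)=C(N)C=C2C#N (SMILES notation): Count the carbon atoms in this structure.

14

Count every carbon token in the SMILES (each C, including those in ring-closure positions and inside branches).
Carbon count: 14.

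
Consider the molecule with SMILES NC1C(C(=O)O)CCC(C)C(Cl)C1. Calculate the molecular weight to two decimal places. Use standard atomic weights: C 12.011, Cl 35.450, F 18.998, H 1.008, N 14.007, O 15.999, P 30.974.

205.68 g/mol

First, the molecular formula is C9H16ClNO2 (counting implicit H from valence).
  C: 9 × 12.011 = 108.099
  Cl: 1 × 35.450 = 35.450
  H: 16 × 1.008 = 16.128
  N: 1 × 14.007 = 14.007
  O: 2 × 15.999 = 31.998
Sum: 9×12.011 + 1×35.450 + 16×1.008 + 1×14.007 + 2×15.999 = 205.682 → 205.68 g/mol.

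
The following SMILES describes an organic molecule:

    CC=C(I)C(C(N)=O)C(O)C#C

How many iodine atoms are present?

Scan the SMILES for I atoms (remember two-letter symbols like Cl and Br are single atoms).
Iodine count: 1.

1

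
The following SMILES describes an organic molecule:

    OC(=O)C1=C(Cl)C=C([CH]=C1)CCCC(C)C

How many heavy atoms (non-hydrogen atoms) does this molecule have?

16

Every atom symbol written in the SMILES (organic subset) is one heavy atom; implicit H are not written.
Heavy atoms by element → C:13, Cl:1, O:2.
Total: 16.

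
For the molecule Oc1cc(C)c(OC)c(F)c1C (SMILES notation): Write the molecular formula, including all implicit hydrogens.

Walk through each heavy atom and fill implicit hydrogens from standard valence (C 4, N 3, O 2, S 2, halogen 1); for lowercase aromatic atoms, an aromatic c carries 1 H when it has two neighbours and 0 H with three, and aromatic n carries 0 H:
  atom 1: O, bond orders sum to 1 (valence 2) → 1 H
  atom 2: aromatic c, 3 neighbours → 0 H
  atom 3: aromatic c, 2 neighbours → 1 H
  atom 4: aromatic c, 3 neighbours → 0 H
  atom 5: C, bond orders sum to 1 (valence 4) → 3 H
  atom 6: aromatic c, 3 neighbours → 0 H
  atom 7: O, bond orders sum to 2 (valence 2) → 0 H
  atom 8: C, bond orders sum to 1 (valence 4) → 3 H
  atom 9: aromatic c, 3 neighbours → 0 H
  atom 10: F (halogen, monovalent) → 0 H
  atom 11: aromatic c, 3 neighbours → 0 H
  atom 12: C, bond orders sum to 1 (valence 4) → 3 H
Totals → C:9, H:11, F:1, O:2.

C9H11FO2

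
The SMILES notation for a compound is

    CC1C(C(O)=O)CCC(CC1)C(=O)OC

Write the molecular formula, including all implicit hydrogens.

Walk through each heavy atom and fill implicit hydrogens from standard valence (C 4, N 3, O 2, S 2, halogen 1):
  atom 1: C, bond orders sum to 1 (valence 4) → 3 H
  atom 2: C, bond orders sum to 3 (valence 4) → 1 H
  atom 3: C, bond orders sum to 3 (valence 4) → 1 H
  atom 4: C, bond orders sum to 4 (valence 4) → 0 H
  atom 5: O, bond orders sum to 1 (valence 2) → 1 H
  atom 6: O, bond orders sum to 2 (valence 2) → 0 H
  atom 7: C, bond orders sum to 2 (valence 4) → 2 H
  atom 8: C, bond orders sum to 2 (valence 4) → 2 H
  atom 9: C, bond orders sum to 3 (valence 4) → 1 H
  atom 10: C, bond orders sum to 2 (valence 4) → 2 H
  atom 11: C, bond orders sum to 2 (valence 4) → 2 H
  atom 12: C, bond orders sum to 4 (valence 4) → 0 H
  atom 13: O, bond orders sum to 2 (valence 2) → 0 H
  atom 14: O, bond orders sum to 2 (valence 2) → 0 H
  atom 15: C, bond orders sum to 1 (valence 4) → 3 H
Totals → C:11, H:18, O:4.
In Hill order: C11H18O4.

C11H18O4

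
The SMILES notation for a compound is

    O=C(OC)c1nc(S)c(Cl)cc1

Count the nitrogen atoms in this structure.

1

Scan the SMILES for N atoms (remember two-letter symbols like Cl and Br are single atoms).
Nitrogen count: 1.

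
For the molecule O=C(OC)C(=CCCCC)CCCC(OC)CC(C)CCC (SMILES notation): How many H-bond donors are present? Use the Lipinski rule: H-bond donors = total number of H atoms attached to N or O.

Donors: find every N or O and count the H atoms it carries.
  atom 1 (O): bond orders sum to 2 → 0 H
  atom 3 (O): bond orders sum to 2 → 0 H
  atom 15 (O): bond orders sum to 2 → 0 H
Lipinski HBD = 0.

0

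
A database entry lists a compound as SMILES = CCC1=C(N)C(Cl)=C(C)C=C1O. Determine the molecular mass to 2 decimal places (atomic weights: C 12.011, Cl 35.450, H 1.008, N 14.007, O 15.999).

185.65 g/mol

First, the molecular formula is C9H12ClNO (counting implicit H from valence).
  C: 9 × 12.011 = 108.099
  Cl: 1 × 35.450 = 35.450
  H: 12 × 1.008 = 12.096
  N: 1 × 14.007 = 14.007
  O: 1 × 15.999 = 15.999
Sum: 9×12.011 + 1×35.450 + 12×1.008 + 1×14.007 + 1×15.999 = 185.651 → 185.65 g/mol.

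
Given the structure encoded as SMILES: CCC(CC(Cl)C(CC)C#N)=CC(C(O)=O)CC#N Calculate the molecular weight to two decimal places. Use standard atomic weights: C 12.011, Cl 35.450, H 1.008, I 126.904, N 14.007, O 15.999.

First, the molecular formula is C14H19ClN2O2 (counting implicit H from valence).
  C: 14 × 12.011 = 168.154
  Cl: 1 × 35.450 = 35.450
  H: 19 × 1.008 = 19.152
  N: 2 × 14.007 = 28.014
  O: 2 × 15.999 = 31.998
Sum: 14×12.011 + 1×35.450 + 19×1.008 + 2×14.007 + 2×15.999 = 282.768 → 282.77 g/mol.

282.77 g/mol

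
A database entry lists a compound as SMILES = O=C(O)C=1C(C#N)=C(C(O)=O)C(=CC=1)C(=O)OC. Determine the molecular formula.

Walk through each heavy atom and fill implicit hydrogens from standard valence (C 4, N 3, O 2, S 2, halogen 1):
  atom 1: O, bond orders sum to 2 (valence 2) → 0 H
  atom 2: C, bond orders sum to 4 (valence 4) → 0 H
  atom 3: O, bond orders sum to 1 (valence 2) → 1 H
  atom 4: C, bond orders sum to 4 (valence 4) → 0 H
  atom 5: C, bond orders sum to 4 (valence 4) → 0 H
  atom 6: C, bond orders sum to 4 (valence 4) → 0 H
  atom 7: N, bond orders sum to 3 (valence 3) → 0 H
  atom 8: C, bond orders sum to 4 (valence 4) → 0 H
  atom 9: C, bond orders sum to 4 (valence 4) → 0 H
  atom 10: O, bond orders sum to 1 (valence 2) → 1 H
  atom 11: O, bond orders sum to 2 (valence 2) → 0 H
  atom 12: C, bond orders sum to 4 (valence 4) → 0 H
  atom 13: C, bond orders sum to 3 (valence 4) → 1 H
  atom 14: C, bond orders sum to 3 (valence 4) → 1 H
  atom 15: C, bond orders sum to 4 (valence 4) → 0 H
  atom 16: O, bond orders sum to 2 (valence 2) → 0 H
  atom 17: O, bond orders sum to 2 (valence 2) → 0 H
  atom 18: C, bond orders sum to 1 (valence 4) → 3 H
Totals → C:11, H:7, N:1, O:6.

C11H7NO6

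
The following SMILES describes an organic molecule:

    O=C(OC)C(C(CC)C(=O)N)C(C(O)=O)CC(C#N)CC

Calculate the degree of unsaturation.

Molecular formula: C14H22N2O5.
DoU = (2C + 2 + N − H − X) / 2, where X is the halogen count and O/S are ignored.
    = (2·14 + 2 + 2 − 22 − 0) / 2 = 10 / 2 = 5.

5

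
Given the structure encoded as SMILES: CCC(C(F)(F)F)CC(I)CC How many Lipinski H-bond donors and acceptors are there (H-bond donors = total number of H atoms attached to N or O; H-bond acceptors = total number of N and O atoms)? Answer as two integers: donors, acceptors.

0, 0

Donors: find every N or O and count the H atoms it carries.
  (no N or O atoms present)
Lipinski HBD = 0.
Acceptors: N atoms = 0, O atoms = 0 → HBA = 0.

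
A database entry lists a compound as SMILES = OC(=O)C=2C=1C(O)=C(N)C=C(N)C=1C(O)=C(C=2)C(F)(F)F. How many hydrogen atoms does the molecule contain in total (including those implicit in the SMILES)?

Walk through each heavy atom and fill implicit hydrogens from standard valence (C 4, N 3, O 2, S 2, halogen 1):
  atom 1: O, bond orders sum to 1 (valence 2) → 1 H
  atom 2: C, bond orders sum to 4 (valence 4) → 0 H
  atom 3: O, bond orders sum to 2 (valence 2) → 0 H
  atom 4: C, bond orders sum to 4 (valence 4) → 0 H
  atom 5: C, bond orders sum to 4 (valence 4) → 0 H
  atom 6: C, bond orders sum to 4 (valence 4) → 0 H
  atom 7: O, bond orders sum to 1 (valence 2) → 1 H
  atom 8: C, bond orders sum to 4 (valence 4) → 0 H
  atom 9: N, bond orders sum to 1 (valence 3) → 2 H
  atom 10: C, bond orders sum to 3 (valence 4) → 1 H
  atom 11: C, bond orders sum to 4 (valence 4) → 0 H
  atom 12: N, bond orders sum to 1 (valence 3) → 2 H
  atom 13: C, bond orders sum to 4 (valence 4) → 0 H
  atom 14: C, bond orders sum to 4 (valence 4) → 0 H
  atom 15: O, bond orders sum to 1 (valence 2) → 1 H
  atom 16: C, bond orders sum to 4 (valence 4) → 0 H
  atom 17: C, bond orders sum to 3 (valence 4) → 1 H
  atom 18: C, bond orders sum to 4 (valence 4) → 0 H
  atom 19: F (halogen, monovalent) → 0 H
  atom 20: F (halogen, monovalent) → 0 H
  atom 21: F (halogen, monovalent) → 0 H
Total hydrogens: 9.

9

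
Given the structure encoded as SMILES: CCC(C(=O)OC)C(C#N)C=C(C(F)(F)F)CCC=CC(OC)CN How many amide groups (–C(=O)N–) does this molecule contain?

0

Scan the SMILES for the amide motif — none present.
Groups that are present: 2 alkene, 1 ester, 1 ether, 1 nitrile, 1 primary amine.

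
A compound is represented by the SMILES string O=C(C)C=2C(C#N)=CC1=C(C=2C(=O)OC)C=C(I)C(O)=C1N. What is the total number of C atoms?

15

Count every carbon token in the SMILES (each C, including those in ring-closure positions and inside branches).
Carbon count: 15.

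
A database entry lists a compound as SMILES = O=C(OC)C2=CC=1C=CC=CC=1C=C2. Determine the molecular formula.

C12H10O2

Walk through each heavy atom and fill implicit hydrogens from standard valence (C 4, N 3, O 2, S 2, halogen 1):
  atom 1: O, bond orders sum to 2 (valence 2) → 0 H
  atom 2: C, bond orders sum to 4 (valence 4) → 0 H
  atom 3: O, bond orders sum to 2 (valence 2) → 0 H
  atom 4: C, bond orders sum to 1 (valence 4) → 3 H
  atom 5: C, bond orders sum to 4 (valence 4) → 0 H
  atom 6: C, bond orders sum to 3 (valence 4) → 1 H
  atom 7: C, bond orders sum to 4 (valence 4) → 0 H
  atom 8: C, bond orders sum to 3 (valence 4) → 1 H
  atom 9: C, bond orders sum to 3 (valence 4) → 1 H
  atom 10: C, bond orders sum to 3 (valence 4) → 1 H
  atom 11: C, bond orders sum to 3 (valence 4) → 1 H
  atom 12: C, bond orders sum to 4 (valence 4) → 0 H
  atom 13: C, bond orders sum to 3 (valence 4) → 1 H
  atom 14: C, bond orders sum to 3 (valence 4) → 1 H
Totals → C:12, H:10, O:2.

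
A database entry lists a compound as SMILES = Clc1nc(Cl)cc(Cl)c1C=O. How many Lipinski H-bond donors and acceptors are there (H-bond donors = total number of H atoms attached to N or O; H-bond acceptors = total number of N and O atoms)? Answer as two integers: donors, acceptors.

Donors: find every N or O and count the H atoms it carries.
  atom 3 (N): bond orders sum to 3 → 0 H
  atom 11 (O): bond orders sum to 2 → 0 H
Lipinski HBD = 0.
Acceptors: N atoms = 1, O atoms = 1 → HBA = 2.

0, 2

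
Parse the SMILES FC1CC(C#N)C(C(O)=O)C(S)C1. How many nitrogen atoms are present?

Scan the SMILES for N atoms (remember two-letter symbols like Cl and Br are single atoms).
Nitrogen count: 1.

1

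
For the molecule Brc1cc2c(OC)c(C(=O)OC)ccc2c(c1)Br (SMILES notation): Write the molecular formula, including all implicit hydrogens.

C13H10Br2O3

Walk through each heavy atom and fill implicit hydrogens from standard valence (C 4, N 3, O 2, S 2, halogen 1); for lowercase aromatic atoms, an aromatic c carries 1 H when it has two neighbours and 0 H with three, and aromatic n carries 0 H:
  atom 1: Br (halogen, monovalent) → 0 H
  atom 2: aromatic c, 3 neighbours → 0 H
  atom 3: aromatic c, 2 neighbours → 1 H
  atom 4: aromatic c, 3 neighbours → 0 H
  atom 5: aromatic c, 3 neighbours → 0 H
  atom 6: O, bond orders sum to 2 (valence 2) → 0 H
  atom 7: C, bond orders sum to 1 (valence 4) → 3 H
  atom 8: aromatic c, 3 neighbours → 0 H
  atom 9: C, bond orders sum to 4 (valence 4) → 0 H
  atom 10: O, bond orders sum to 2 (valence 2) → 0 H
  atom 11: O, bond orders sum to 2 (valence 2) → 0 H
  atom 12: C, bond orders sum to 1 (valence 4) → 3 H
  atom 13: aromatic c, 2 neighbours → 1 H
  atom 14: aromatic c, 2 neighbours → 1 H
  atom 15: aromatic c, 3 neighbours → 0 H
  atom 16: aromatic c, 3 neighbours → 0 H
  atom 17: aromatic c, 2 neighbours → 1 H
  atom 18: Br (halogen, monovalent) → 0 H
Totals → C:13, H:10, Br:2, O:3.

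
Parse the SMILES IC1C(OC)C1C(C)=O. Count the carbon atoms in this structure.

Count every carbon token in the SMILES (each C, including those in ring-closure positions and inside branches).
Carbon count: 6.

6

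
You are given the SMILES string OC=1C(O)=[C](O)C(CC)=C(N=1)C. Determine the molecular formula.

C8H11NO3

Walk through each heavy atom and fill implicit hydrogens from standard valence (C 4, N 3, O 2, S 2, halogen 1):
  atom 1: O, bond orders sum to 1 (valence 2) → 1 H
  atom 2: C, bond orders sum to 4 (valence 4) → 0 H
  atom 3: C, bond orders sum to 4 (valence 4) → 0 H
  atom 4: O, bond orders sum to 1 (valence 2) → 1 H
  atom 5: C with explicit H count 0
  atom 6: O, bond orders sum to 1 (valence 2) → 1 H
  atom 7: C, bond orders sum to 4 (valence 4) → 0 H
  atom 8: C, bond orders sum to 2 (valence 4) → 2 H
  atom 9: C, bond orders sum to 1 (valence 4) → 3 H
  atom 10: C, bond orders sum to 4 (valence 4) → 0 H
  atom 11: N, bond orders sum to 3 (valence 3) → 0 H
  atom 12: C, bond orders sum to 1 (valence 4) → 3 H
Totals → C:8, H:11, N:1, O:3.
In Hill order: C8H11NO3.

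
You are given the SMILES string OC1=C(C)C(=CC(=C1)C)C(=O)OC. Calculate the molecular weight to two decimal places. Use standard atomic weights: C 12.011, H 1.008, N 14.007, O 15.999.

180.20 g/mol

First, the molecular formula is C10H12O3 (counting implicit H from valence).
  C: 10 × 12.011 = 120.110
  H: 12 × 1.008 = 12.096
  O: 3 × 15.999 = 47.997
Sum: 10×12.011 + 12×1.008 + 3×15.999 = 180.203 → 180.20 g/mol.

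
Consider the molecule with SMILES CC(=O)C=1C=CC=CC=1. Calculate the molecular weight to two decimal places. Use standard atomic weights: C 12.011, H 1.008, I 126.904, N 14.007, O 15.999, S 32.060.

First, the molecular formula is C8H8O (counting implicit H from valence).
  C: 8 × 12.011 = 96.088
  H: 8 × 1.008 = 8.064
  O: 1 × 15.999 = 15.999
Sum: 8×12.011 + 8×1.008 + 1×15.999 = 120.151 → 120.15 g/mol.

120.15 g/mol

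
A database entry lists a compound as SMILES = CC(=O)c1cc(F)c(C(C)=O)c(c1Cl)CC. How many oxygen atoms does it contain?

2

Scan the SMILES for O atoms (remember two-letter symbols like Cl and Br are single atoms).
Oxygen count: 2.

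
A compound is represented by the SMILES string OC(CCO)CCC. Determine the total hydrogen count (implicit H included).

14

Walk through each heavy atom and fill implicit hydrogens from standard valence (C 4, N 3, O 2, S 2, halogen 1):
  atom 1: O, bond orders sum to 1 (valence 2) → 1 H
  atom 2: C, bond orders sum to 3 (valence 4) → 1 H
  atom 3: C, bond orders sum to 2 (valence 4) → 2 H
  atom 4: C, bond orders sum to 2 (valence 4) → 2 H
  atom 5: O, bond orders sum to 1 (valence 2) → 1 H
  atom 6: C, bond orders sum to 2 (valence 4) → 2 H
  atom 7: C, bond orders sum to 2 (valence 4) → 2 H
  atom 8: C, bond orders sum to 1 (valence 4) → 3 H
Total hydrogens: 14.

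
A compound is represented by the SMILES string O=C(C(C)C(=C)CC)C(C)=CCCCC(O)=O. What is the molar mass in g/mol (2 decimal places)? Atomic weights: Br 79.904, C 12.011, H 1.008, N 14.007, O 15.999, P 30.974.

First, the molecular formula is C14H22O3 (counting implicit H from valence).
  C: 14 × 12.011 = 168.154
  H: 22 × 1.008 = 22.176
  O: 3 × 15.999 = 47.997
Sum: 14×12.011 + 22×1.008 + 3×15.999 = 238.327 → 238.33 g/mol.

238.33 g/mol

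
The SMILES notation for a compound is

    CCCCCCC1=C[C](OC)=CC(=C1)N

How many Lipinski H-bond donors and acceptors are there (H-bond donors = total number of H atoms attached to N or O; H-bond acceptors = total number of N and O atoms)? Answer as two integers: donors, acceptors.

Donors: find every N or O and count the H atoms it carries.
  atom 10 (O): bond orders sum to 2 → 0 H
  atom 15 (N): bond orders sum to 1 → 2 H
Lipinski HBD = 2.
Acceptors: N atoms = 1, O atoms = 1 → HBA = 2.

2, 2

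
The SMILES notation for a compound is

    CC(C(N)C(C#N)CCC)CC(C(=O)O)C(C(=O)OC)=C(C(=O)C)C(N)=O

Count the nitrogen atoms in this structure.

Scan the SMILES for N atoms (remember two-letter symbols like Cl and Br are single atoms).
Nitrogen count: 3.

3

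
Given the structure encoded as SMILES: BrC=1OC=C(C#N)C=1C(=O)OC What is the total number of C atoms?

Count every carbon token in the SMILES (each C, including those in ring-closure positions and inside branches).
Carbon count: 7.

7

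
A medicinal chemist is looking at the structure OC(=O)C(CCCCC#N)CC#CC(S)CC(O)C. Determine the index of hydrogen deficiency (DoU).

5

Degree of unsaturation = (number of rings) + (number of π bonds).
Ring closures in the SMILES: 0.
π bonds: 1 double bond (each 1 DoU), 2 triple bonds (each 2 DoU) → 5 DoU from unsaturation.
Total DoU = 0 + 5 = 5.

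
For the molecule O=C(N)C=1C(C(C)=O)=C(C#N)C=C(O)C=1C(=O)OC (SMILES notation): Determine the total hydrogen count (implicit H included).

Walk through each heavy atom and fill implicit hydrogens from standard valence (C 4, N 3, O 2, S 2, halogen 1):
  atom 1: O, bond orders sum to 2 (valence 2) → 0 H
  atom 2: C, bond orders sum to 4 (valence 4) → 0 H
  atom 3: N, bond orders sum to 1 (valence 3) → 2 H
  atom 4: C, bond orders sum to 4 (valence 4) → 0 H
  atom 5: C, bond orders sum to 4 (valence 4) → 0 H
  atom 6: C, bond orders sum to 4 (valence 4) → 0 H
  atom 7: C, bond orders sum to 1 (valence 4) → 3 H
  atom 8: O, bond orders sum to 2 (valence 2) → 0 H
  atom 9: C, bond orders sum to 4 (valence 4) → 0 H
  atom 10: C, bond orders sum to 4 (valence 4) → 0 H
  atom 11: N, bond orders sum to 3 (valence 3) → 0 H
  atom 12: C, bond orders sum to 3 (valence 4) → 1 H
  atom 13: C, bond orders sum to 4 (valence 4) → 0 H
  atom 14: O, bond orders sum to 1 (valence 2) → 1 H
  atom 15: C, bond orders sum to 4 (valence 4) → 0 H
  atom 16: C, bond orders sum to 4 (valence 4) → 0 H
  atom 17: O, bond orders sum to 2 (valence 2) → 0 H
  atom 18: O, bond orders sum to 2 (valence 2) → 0 H
  atom 19: C, bond orders sum to 1 (valence 4) → 3 H
Total hydrogens: 10.

10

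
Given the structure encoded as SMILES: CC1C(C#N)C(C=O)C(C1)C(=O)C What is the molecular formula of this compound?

Walk through each heavy atom and fill implicit hydrogens from standard valence (C 4, N 3, O 2, S 2, halogen 1):
  atom 1: C, bond orders sum to 1 (valence 4) → 3 H
  atom 2: C, bond orders sum to 3 (valence 4) → 1 H
  atom 3: C, bond orders sum to 3 (valence 4) → 1 H
  atom 4: C, bond orders sum to 4 (valence 4) → 0 H
  atom 5: N, bond orders sum to 3 (valence 3) → 0 H
  atom 6: C, bond orders sum to 3 (valence 4) → 1 H
  atom 7: C, bond orders sum to 3 (valence 4) → 1 H
  atom 8: O, bond orders sum to 2 (valence 2) → 0 H
  atom 9: C, bond orders sum to 3 (valence 4) → 1 H
  atom 10: C, bond orders sum to 2 (valence 4) → 2 H
  atom 11: C, bond orders sum to 4 (valence 4) → 0 H
  atom 12: O, bond orders sum to 2 (valence 2) → 0 H
  atom 13: C, bond orders sum to 1 (valence 4) → 3 H
Totals → C:10, H:13, N:1, O:2.
In Hill order: C10H13NO2.

C10H13NO2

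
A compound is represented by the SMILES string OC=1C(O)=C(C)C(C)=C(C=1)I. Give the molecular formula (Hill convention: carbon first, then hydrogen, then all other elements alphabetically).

Walk through each heavy atom and fill implicit hydrogens from standard valence (C 4, N 3, O 2, S 2, halogen 1):
  atom 1: O, bond orders sum to 1 (valence 2) → 1 H
  atom 2: C, bond orders sum to 4 (valence 4) → 0 H
  atom 3: C, bond orders sum to 4 (valence 4) → 0 H
  atom 4: O, bond orders sum to 1 (valence 2) → 1 H
  atom 5: C, bond orders sum to 4 (valence 4) → 0 H
  atom 6: C, bond orders sum to 1 (valence 4) → 3 H
  atom 7: C, bond orders sum to 4 (valence 4) → 0 H
  atom 8: C, bond orders sum to 1 (valence 4) → 3 H
  atom 9: C, bond orders sum to 4 (valence 4) → 0 H
  atom 10: C, bond orders sum to 3 (valence 4) → 1 H
  atom 11: I (halogen, monovalent) → 0 H
Totals → C:8, H:9, I:1, O:2.

C8H9IO2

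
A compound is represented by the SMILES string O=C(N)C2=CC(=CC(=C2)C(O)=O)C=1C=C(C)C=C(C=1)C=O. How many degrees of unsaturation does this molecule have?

11

Molecular formula: C16H13NO4.
DoU = (2C + 2 + N − H − X) / 2, where X is the halogen count and O/S are ignored.
    = (2·16 + 2 + 1 − 13 − 0) / 2 = 22 / 2 = 11.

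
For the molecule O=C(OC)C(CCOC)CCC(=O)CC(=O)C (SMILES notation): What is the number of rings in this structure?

In SMILES, each pair of matching ring-closure digits denotes one ring-closing bond; the number of such bonds equals the number of independent rings.
Ring-closure bonds here: 0.

0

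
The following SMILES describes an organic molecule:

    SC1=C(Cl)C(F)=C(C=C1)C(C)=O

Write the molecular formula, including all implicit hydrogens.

C8H6ClFOS

Walk through each heavy atom and fill implicit hydrogens from standard valence (C 4, N 3, O 2, S 2, halogen 1):
  atom 1: S, bond orders sum to 1 (valence 2) → 1 H
  atom 2: C, bond orders sum to 4 (valence 4) → 0 H
  atom 3: C, bond orders sum to 4 (valence 4) → 0 H
  atom 4: Cl (halogen, monovalent) → 0 H
  atom 5: C, bond orders sum to 4 (valence 4) → 0 H
  atom 6: F (halogen, monovalent) → 0 H
  atom 7: C, bond orders sum to 4 (valence 4) → 0 H
  atom 8: C, bond orders sum to 3 (valence 4) → 1 H
  atom 9: C, bond orders sum to 3 (valence 4) → 1 H
  atom 10: C, bond orders sum to 4 (valence 4) → 0 H
  atom 11: C, bond orders sum to 1 (valence 4) → 3 H
  atom 12: O, bond orders sum to 2 (valence 2) → 0 H
Totals → C:8, H:6, Cl:1, F:1, O:1, S:1.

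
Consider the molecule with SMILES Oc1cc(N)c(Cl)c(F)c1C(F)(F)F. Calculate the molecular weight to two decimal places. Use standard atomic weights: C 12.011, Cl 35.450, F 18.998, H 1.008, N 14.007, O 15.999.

First, the molecular formula is C7H4ClF4NO (counting implicit H from valence).
  C: 7 × 12.011 = 84.077
  Cl: 1 × 35.450 = 35.450
  F: 4 × 18.998 = 75.992
  H: 4 × 1.008 = 4.032
  N: 1 × 14.007 = 14.007
  O: 1 × 15.999 = 15.999
Sum: 7×12.011 + 1×35.450 + 4×18.998 + 4×1.008 + 1×14.007 + 1×15.999 = 229.557 → 229.56 g/mol.

229.56 g/mol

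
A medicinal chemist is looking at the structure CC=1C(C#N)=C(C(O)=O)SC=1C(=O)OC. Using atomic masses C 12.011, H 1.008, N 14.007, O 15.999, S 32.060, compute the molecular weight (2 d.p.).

First, the molecular formula is C9H7NO4S (counting implicit H from valence).
  C: 9 × 12.011 = 108.099
  H: 7 × 1.008 = 7.056
  N: 1 × 14.007 = 14.007
  O: 4 × 15.999 = 63.996
  S: 1 × 32.060 = 32.060
Sum: 9×12.011 + 7×1.008 + 1×14.007 + 4×15.999 + 1×32.060 = 225.218 → 225.22 g/mol.

225.22 g/mol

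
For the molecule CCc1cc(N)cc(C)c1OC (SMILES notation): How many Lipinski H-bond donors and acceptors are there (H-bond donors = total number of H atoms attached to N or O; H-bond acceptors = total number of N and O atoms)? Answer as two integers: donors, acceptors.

2, 2

Donors: find every N or O and count the H atoms it carries.
  atom 6 (N): bond orders sum to 1 → 2 H
  atom 11 (O): bond orders sum to 2 → 0 H
Lipinski HBD = 2.
Acceptors: N atoms = 1, O atoms = 1 → HBA = 2.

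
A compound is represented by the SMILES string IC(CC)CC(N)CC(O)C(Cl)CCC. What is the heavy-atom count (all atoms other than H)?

Every atom symbol written in the SMILES (organic subset) is one heavy atom; implicit H are not written.
Heavy atoms by element → C:11, Cl:1, I:1, N:1, O:1.
Total: 15.

15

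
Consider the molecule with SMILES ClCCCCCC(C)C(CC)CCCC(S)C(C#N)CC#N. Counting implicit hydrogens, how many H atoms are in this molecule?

Walk through each heavy atom and fill implicit hydrogens from standard valence (C 4, N 3, O 2, S 2, halogen 1):
  atom 1: Cl (halogen, monovalent) → 0 H
  atom 2: C, bond orders sum to 2 (valence 4) → 2 H
  atom 3: C, bond orders sum to 2 (valence 4) → 2 H
  atom 4: C, bond orders sum to 2 (valence 4) → 2 H
  atom 5: C, bond orders sum to 2 (valence 4) → 2 H
  atom 6: C, bond orders sum to 2 (valence 4) → 2 H
  atom 7: C, bond orders sum to 3 (valence 4) → 1 H
  atom 8: C, bond orders sum to 1 (valence 4) → 3 H
  atom 9: C, bond orders sum to 3 (valence 4) → 1 H
  atom 10: C, bond orders sum to 2 (valence 4) → 2 H
  atom 11: C, bond orders sum to 1 (valence 4) → 3 H
  atom 12: C, bond orders sum to 2 (valence 4) → 2 H
  atom 13: C, bond orders sum to 2 (valence 4) → 2 H
  atom 14: C, bond orders sum to 2 (valence 4) → 2 H
  atom 15: C, bond orders sum to 3 (valence 4) → 1 H
  atom 16: S, bond orders sum to 1 (valence 2) → 1 H
  atom 17: C, bond orders sum to 3 (valence 4) → 1 H
  atom 18: C, bond orders sum to 4 (valence 4) → 0 H
  atom 19: N, bond orders sum to 3 (valence 3) → 0 H
  atom 20: C, bond orders sum to 2 (valence 4) → 2 H
  atom 21: C, bond orders sum to 4 (valence 4) → 0 H
  atom 22: N, bond orders sum to 3 (valence 3) → 0 H
Total hydrogens: 31.

31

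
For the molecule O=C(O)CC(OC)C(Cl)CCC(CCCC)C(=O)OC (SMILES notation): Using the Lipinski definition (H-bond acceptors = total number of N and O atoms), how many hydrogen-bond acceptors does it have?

5

N atoms: 0; O atoms: 5.
Lipinski HBA = 0 + 5 = 5.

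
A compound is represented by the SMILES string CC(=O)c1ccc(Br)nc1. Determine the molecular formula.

Walk through each heavy atom and fill implicit hydrogens from standard valence (C 4, N 3, O 2, S 2, halogen 1); for lowercase aromatic atoms, an aromatic c carries 1 H when it has two neighbours and 0 H with three, and aromatic n carries 0 H:
  atom 1: C, bond orders sum to 1 (valence 4) → 3 H
  atom 2: C, bond orders sum to 4 (valence 4) → 0 H
  atom 3: O, bond orders sum to 2 (valence 2) → 0 H
  atom 4: aromatic c, 3 neighbours → 0 H
  atom 5: aromatic c, 2 neighbours → 1 H
  atom 6: aromatic c, 2 neighbours → 1 H
  atom 7: aromatic c, 3 neighbours → 0 H
  atom 8: Br (halogen, monovalent) → 0 H
  atom 9: aromatic n, 2 neighbours → 0 H
  atom 10: aromatic c, 2 neighbours → 1 H
Totals → C:7, H:6, Br:1, N:1, O:1.

C7H6BrNO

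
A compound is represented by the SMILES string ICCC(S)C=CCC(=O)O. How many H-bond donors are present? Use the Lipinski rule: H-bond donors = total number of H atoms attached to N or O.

Donors: find every N or O and count the H atoms it carries.
  atom 10 (O): bond orders sum to 2 → 0 H
  atom 11 (O): bond orders sum to 1 → 1 H
Lipinski HBD = 1.

1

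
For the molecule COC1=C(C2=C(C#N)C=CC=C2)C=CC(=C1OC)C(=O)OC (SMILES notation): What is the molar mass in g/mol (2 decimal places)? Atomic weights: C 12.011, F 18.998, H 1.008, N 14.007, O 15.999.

First, the molecular formula is C17H15NO4 (counting implicit H from valence).
  C: 17 × 12.011 = 204.187
  H: 15 × 1.008 = 15.120
  N: 1 × 14.007 = 14.007
  O: 4 × 15.999 = 63.996
Sum: 17×12.011 + 15×1.008 + 1×14.007 + 4×15.999 = 297.310 → 297.31 g/mol.

297.31 g/mol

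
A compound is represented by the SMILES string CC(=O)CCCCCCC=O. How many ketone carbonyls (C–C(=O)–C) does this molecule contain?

The ketone motif appears at heavy-atom position 2 in the SMILES.
Other groups present: 1 aldehyde.
Ketone count: 1.

1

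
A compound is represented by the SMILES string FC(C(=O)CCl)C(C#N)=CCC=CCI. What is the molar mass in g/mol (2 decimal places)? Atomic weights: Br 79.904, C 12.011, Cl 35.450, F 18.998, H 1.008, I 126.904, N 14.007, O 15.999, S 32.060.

341.55 g/mol

First, the molecular formula is C10H10ClFINO (counting implicit H from valence).
  C: 10 × 12.011 = 120.110
  Cl: 1 × 35.450 = 35.450
  F: 1 × 18.998 = 18.998
  H: 10 × 1.008 = 10.080
  I: 1 × 126.904 = 126.904
  N: 1 × 14.007 = 14.007
  O: 1 × 15.999 = 15.999
Sum: 10×12.011 + 1×35.450 + 1×18.998 + 10×1.008 + 1×126.904 + 1×14.007 + 1×15.999 = 341.548 → 341.55 g/mol.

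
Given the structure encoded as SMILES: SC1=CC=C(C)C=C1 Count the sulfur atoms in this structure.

1

Scan the SMILES for S atoms (remember two-letter symbols like Cl and Br are single atoms).
Sulfur count: 1.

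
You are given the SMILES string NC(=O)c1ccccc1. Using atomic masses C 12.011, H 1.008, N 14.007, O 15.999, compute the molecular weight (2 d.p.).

121.14 g/mol

First, the molecular formula is C7H7NO (counting implicit H from valence).
  C: 7 × 12.011 = 84.077
  H: 7 × 1.008 = 7.056
  N: 1 × 14.007 = 14.007
  O: 1 × 15.999 = 15.999
Sum: 7×12.011 + 7×1.008 + 1×14.007 + 1×15.999 = 121.139 → 121.14 g/mol.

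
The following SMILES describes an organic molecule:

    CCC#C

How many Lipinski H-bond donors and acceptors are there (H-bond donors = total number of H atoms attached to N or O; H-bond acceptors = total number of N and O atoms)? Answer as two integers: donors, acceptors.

Donors: find every N or O and count the H atoms it carries.
  (no N or O atoms present)
Lipinski HBD = 0.
Acceptors: N atoms = 0, O atoms = 0 → HBA = 0.

0, 0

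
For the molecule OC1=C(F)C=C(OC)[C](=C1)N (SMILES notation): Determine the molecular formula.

Walk through each heavy atom and fill implicit hydrogens from standard valence (C 4, N 3, O 2, S 2, halogen 1):
  atom 1: O, bond orders sum to 1 (valence 2) → 1 H
  atom 2: C, bond orders sum to 4 (valence 4) → 0 H
  atom 3: C, bond orders sum to 4 (valence 4) → 0 H
  atom 4: F (halogen, monovalent) → 0 H
  atom 5: C, bond orders sum to 3 (valence 4) → 1 H
  atom 6: C, bond orders sum to 4 (valence 4) → 0 H
  atom 7: O, bond orders sum to 2 (valence 2) → 0 H
  atom 8: C, bond orders sum to 1 (valence 4) → 3 H
  atom 9: C with explicit H count 0
  atom 10: C, bond orders sum to 3 (valence 4) → 1 H
  atom 11: N, bond orders sum to 1 (valence 3) → 2 H
Totals → C:7, H:8, F:1, N:1, O:2.
In Hill order: C7H8FNO2.

C7H8FNO2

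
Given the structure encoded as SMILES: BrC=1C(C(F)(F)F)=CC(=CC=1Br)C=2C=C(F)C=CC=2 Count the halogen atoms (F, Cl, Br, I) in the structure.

Halogen atoms appear at heavy-atom positions 1, 5, 6, 7, 12, 16 (2×Br, 4×F).
Halogen count: 6.

6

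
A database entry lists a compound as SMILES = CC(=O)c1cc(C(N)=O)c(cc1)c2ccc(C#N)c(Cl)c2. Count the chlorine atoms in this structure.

Scan the SMILES for Cl atoms (remember two-letter symbols like Cl and Br are single atoms).
Chlorine count: 1.

1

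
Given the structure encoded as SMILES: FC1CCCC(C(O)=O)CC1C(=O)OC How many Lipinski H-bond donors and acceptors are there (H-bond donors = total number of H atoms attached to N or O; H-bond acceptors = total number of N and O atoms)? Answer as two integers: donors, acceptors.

Donors: find every N or O and count the H atoms it carries.
  atom 8 (O): bond orders sum to 1 → 1 H
  atom 9 (O): bond orders sum to 2 → 0 H
  atom 13 (O): bond orders sum to 2 → 0 H
  atom 14 (O): bond orders sum to 2 → 0 H
Lipinski HBD = 1.
Acceptors: N atoms = 0, O atoms = 4 → HBA = 4.

1, 4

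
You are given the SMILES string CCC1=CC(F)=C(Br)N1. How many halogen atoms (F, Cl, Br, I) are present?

Halogen atoms appear at heavy-atom positions 6, 8 (1×Br, 1×F).
Halogen count: 2.

2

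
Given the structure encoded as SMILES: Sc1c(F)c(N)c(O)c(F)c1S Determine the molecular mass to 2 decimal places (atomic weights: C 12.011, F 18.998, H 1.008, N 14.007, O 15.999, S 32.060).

First, the molecular formula is C6H5F2NOS2 (counting implicit H from valence).
  C: 6 × 12.011 = 72.066
  F: 2 × 18.998 = 37.996
  H: 5 × 1.008 = 5.040
  N: 1 × 14.007 = 14.007
  O: 1 × 15.999 = 15.999
  S: 2 × 32.060 = 64.120
Sum: 6×12.011 + 2×18.998 + 5×1.008 + 1×14.007 + 1×15.999 + 2×32.060 = 209.228 → 209.23 g/mol.

209.23 g/mol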